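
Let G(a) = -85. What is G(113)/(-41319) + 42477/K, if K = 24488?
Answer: 1757188643/1011819672 ≈ 1.7367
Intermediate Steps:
G(113)/(-41319) + 42477/K = -85/(-41319) + 42477/24488 = -85*(-1/41319) + 42477*(1/24488) = 85/41319 + 42477/24488 = 1757188643/1011819672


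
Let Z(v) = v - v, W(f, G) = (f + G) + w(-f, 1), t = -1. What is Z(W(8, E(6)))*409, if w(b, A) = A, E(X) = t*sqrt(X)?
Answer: 0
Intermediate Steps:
E(X) = -sqrt(X)
W(f, G) = 1 + G + f (W(f, G) = (f + G) + 1 = (G + f) + 1 = 1 + G + f)
Z(v) = 0
Z(W(8, E(6)))*409 = 0*409 = 0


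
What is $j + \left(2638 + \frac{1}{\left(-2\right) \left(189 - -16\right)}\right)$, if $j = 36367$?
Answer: $\frac{15992049}{410} \approx 39005.0$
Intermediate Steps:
$j + \left(2638 + \frac{1}{\left(-2\right) \left(189 - -16\right)}\right) = 36367 + \left(2638 + \frac{1}{\left(-2\right) \left(189 - -16\right)}\right) = 36367 + \left(2638 + \frac{1}{\left(-2\right) \left(189 + 16\right)}\right) = 36367 + \left(2638 + \frac{1}{\left(-2\right) 205}\right) = 36367 + \left(2638 + \frac{1}{-410}\right) = 36367 + \left(2638 - \frac{1}{410}\right) = 36367 + \frac{1081579}{410} = \frac{15992049}{410}$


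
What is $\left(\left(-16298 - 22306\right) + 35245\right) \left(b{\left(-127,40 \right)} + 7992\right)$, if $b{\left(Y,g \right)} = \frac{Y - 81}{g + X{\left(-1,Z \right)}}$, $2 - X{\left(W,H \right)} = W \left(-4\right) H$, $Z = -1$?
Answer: $- \frac{617088608}{23} \approx -2.683 \cdot 10^{7}$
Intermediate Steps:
$X{\left(W,H \right)} = 2 + 4 H W$ ($X{\left(W,H \right)} = 2 - W \left(-4\right) H = 2 - - 4 W H = 2 - - 4 H W = 2 + 4 H W$)
$b{\left(Y,g \right)} = \frac{-81 + Y}{6 + g}$ ($b{\left(Y,g \right)} = \frac{Y - 81}{g + \left(2 + 4 \left(-1\right) \left(-1\right)\right)} = \frac{-81 + Y}{g + \left(2 + 4\right)} = \frac{-81 + Y}{g + 6} = \frac{-81 + Y}{6 + g}$)
$\left(\left(-16298 - 22306\right) + 35245\right) \left(b{\left(-127,40 \right)} + 7992\right) = \left(\left(-16298 - 22306\right) + 35245\right) \left(\frac{-81 - 127}{6 + 40} + 7992\right) = \left(-38604 + 35245\right) \left(\frac{1}{46} \left(-208\right) + 7992\right) = - 3359 \left(\frac{1}{46} \left(-208\right) + 7992\right) = - 3359 \left(- \frac{104}{23} + 7992\right) = \left(-3359\right) \frac{183712}{23} = - \frac{617088608}{23}$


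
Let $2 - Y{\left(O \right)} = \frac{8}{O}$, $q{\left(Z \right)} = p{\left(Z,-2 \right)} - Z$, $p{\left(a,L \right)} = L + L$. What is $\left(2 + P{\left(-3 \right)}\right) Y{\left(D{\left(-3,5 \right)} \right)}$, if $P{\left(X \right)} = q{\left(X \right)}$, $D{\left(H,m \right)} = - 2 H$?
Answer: $\frac{2}{3} \approx 0.66667$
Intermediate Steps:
$p{\left(a,L \right)} = 2 L$
$q{\left(Z \right)} = -4 - Z$ ($q{\left(Z \right)} = 2 \left(-2\right) - Z = -4 - Z$)
$P{\left(X \right)} = -4 - X$
$Y{\left(O \right)} = 2 - \frac{8}{O}$
$\left(2 + P{\left(-3 \right)}\right) Y{\left(D{\left(-3,5 \right)} \right)} = \left(2 - 1\right) \left(2 - \frac{8}{\left(-2\right) \left(-3\right)}\right) = \left(2 + \left(-4 + 3\right)\right) \left(2 - \frac{8}{6}\right) = \left(2 - 1\right) \left(2 - \frac{4}{3}\right) = 1 \left(2 - \frac{4}{3}\right) = 1 \cdot \frac{2}{3} = \frac{2}{3}$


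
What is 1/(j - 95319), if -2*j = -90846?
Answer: -1/49896 ≈ -2.0042e-5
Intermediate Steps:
j = 45423 (j = -½*(-90846) = 45423)
1/(j - 95319) = 1/(45423 - 95319) = 1/(-49896) = -1/49896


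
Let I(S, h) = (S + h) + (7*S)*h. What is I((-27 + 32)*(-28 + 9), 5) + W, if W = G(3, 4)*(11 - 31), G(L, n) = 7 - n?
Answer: -3475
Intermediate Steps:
W = -60 (W = (7 - 1*4)*(11 - 31) = (7 - 4)*(-20) = 3*(-20) = -60)
I(S, h) = S + h + 7*S*h (I(S, h) = (S + h) + 7*S*h = S + h + 7*S*h)
I((-27 + 32)*(-28 + 9), 5) + W = ((-27 + 32)*(-28 + 9) + 5 + 7*((-27 + 32)*(-28 + 9))*5) - 60 = (5*(-19) + 5 + 7*(5*(-19))*5) - 60 = (-95 + 5 + 7*(-95)*5) - 60 = (-95 + 5 - 3325) - 60 = -3415 - 60 = -3475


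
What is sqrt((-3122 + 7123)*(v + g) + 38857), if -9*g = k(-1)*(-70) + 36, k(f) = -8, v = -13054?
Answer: I*sqrt(472096369)/3 ≈ 7242.6*I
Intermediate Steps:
g = -596/9 (g = -(-8*(-70) + 36)/9 = -(560 + 36)/9 = -1/9*596 = -596/9 ≈ -66.222)
sqrt((-3122 + 7123)*(v + g) + 38857) = sqrt((-3122 + 7123)*(-13054 - 596/9) + 38857) = sqrt(4001*(-118082/9) + 38857) = sqrt(-472446082/9 + 38857) = sqrt(-472096369/9) = I*sqrt(472096369)/3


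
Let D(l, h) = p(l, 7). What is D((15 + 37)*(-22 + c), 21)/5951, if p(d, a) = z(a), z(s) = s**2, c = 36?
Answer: 49/5951 ≈ 0.0082339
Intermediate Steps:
p(d, a) = a**2
D(l, h) = 49 (D(l, h) = 7**2 = 49)
D((15 + 37)*(-22 + c), 21)/5951 = 49/5951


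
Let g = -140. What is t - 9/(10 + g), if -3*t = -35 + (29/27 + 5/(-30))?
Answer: 60197/5265 ≈ 11.433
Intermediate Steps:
t = 1841/162 (t = -(-35 + (29/27 + 5/(-30)))/3 = -(-35 + (29*(1/27) + 5*(-1/30)))/3 = -(-35 + (29/27 - ⅙))/3 = -(-35 + 49/54)/3 = -⅓*(-1841/54) = 1841/162 ≈ 11.364)
t - 9/(10 + g) = 1841/162 - 9/(10 - 140) = 1841/162 - 9/(-130) = 1841/162 - 1/130*(-9) = 1841/162 + 9/130 = 60197/5265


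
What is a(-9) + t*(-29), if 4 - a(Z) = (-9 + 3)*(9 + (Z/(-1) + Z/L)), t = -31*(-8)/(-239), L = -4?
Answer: 74373/478 ≈ 155.59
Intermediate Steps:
t = -248/239 (t = 248*(-1/239) = -248/239 ≈ -1.0377)
a(Z) = 58 - 15*Z/2 (a(Z) = 4 - (-9 + 3)*(9 + (Z/(-1) + Z/(-4))) = 4 - (-6)*(9 + (Z*(-1) + Z*(-1/4))) = 4 - (-6)*(9 + (-Z - Z/4)) = 4 - (-6)*(9 - 5*Z/4) = 4 - (-54 + 15*Z/2) = 4 + (54 - 15*Z/2) = 58 - 15*Z/2)
a(-9) + t*(-29) = (58 - 15/2*(-9)) - 248/239*(-29) = (58 + 135/2) + 7192/239 = 251/2 + 7192/239 = 74373/478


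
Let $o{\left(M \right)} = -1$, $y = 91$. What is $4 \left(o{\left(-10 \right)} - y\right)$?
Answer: $-368$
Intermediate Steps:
$4 \left(o{\left(-10 \right)} - y\right) = 4 \left(-1 - 91\right) = 4 \left(-92\right) = -368$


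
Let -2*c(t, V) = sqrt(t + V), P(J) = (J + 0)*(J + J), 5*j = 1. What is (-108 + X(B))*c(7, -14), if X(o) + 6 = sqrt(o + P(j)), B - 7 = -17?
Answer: sqrt(434)/5 + 57*I*sqrt(7) ≈ 4.1665 + 150.81*I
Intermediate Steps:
B = -10 (B = 7 - 17 = -10)
j = 1/5 (j = (1/5)*1 = 1/5 ≈ 0.20000)
P(J) = 2*J**2 (P(J) = J*(2*J) = 2*J**2)
X(o) = -6 + sqrt(2/25 + o) (X(o) = -6 + sqrt(o + 2*(1/5)**2) = -6 + sqrt(o + 2*(1/25)) = -6 + sqrt(o + 2/25) = -6 + sqrt(2/25 + o))
c(t, V) = -sqrt(V + t)/2 (c(t, V) = -sqrt(t + V)/2 = -sqrt(V + t)/2)
(-108 + X(B))*c(7, -14) = (-108 + (-6 + sqrt(2 + 25*(-10))/5))*(-sqrt(-14 + 7)/2) = (-108 + (-6 + sqrt(2 - 250)/5))*(-I*sqrt(7)/2) = (-108 + (-6 + sqrt(-248)/5))*(-I*sqrt(7)/2) = (-108 + (-6 + (2*I*sqrt(62))/5))*(-I*sqrt(7)/2) = (-108 + (-6 + 2*I*sqrt(62)/5))*(-I*sqrt(7)/2) = (-114 + 2*I*sqrt(62)/5)*(-I*sqrt(7)/2) = -I*sqrt(7)*(-114 + 2*I*sqrt(62)/5)/2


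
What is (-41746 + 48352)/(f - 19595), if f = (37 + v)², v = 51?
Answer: -6606/11851 ≈ -0.55742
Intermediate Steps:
f = 7744 (f = (37 + 51)² = 88² = 7744)
(-41746 + 48352)/(f - 19595) = (-41746 + 48352)/(7744 - 19595) = 6606/(-11851) = 6606*(-1/11851) = -6606/11851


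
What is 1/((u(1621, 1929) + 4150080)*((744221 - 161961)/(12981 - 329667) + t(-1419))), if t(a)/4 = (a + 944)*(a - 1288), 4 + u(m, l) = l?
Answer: 158343/3381414714743343850 ≈ 4.6827e-14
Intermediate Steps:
u(m, l) = -4 + l
t(a) = 4*(-1288 + a)*(944 + a) (t(a) = 4*((a + 944)*(a - 1288)) = 4*((944 + a)*(-1288 + a)) = 4*((-1288 + a)*(944 + a)) = 4*(-1288 + a)*(944 + a))
1/((u(1621, 1929) + 4150080)*((744221 - 161961)/(12981 - 329667) + t(-1419))) = 1/(((-4 + 1929) + 4150080)*((744221 - 161961)/(12981 - 329667) + (-4863488 - 1376*(-1419) + 4*(-1419)²))) = 1/((1925 + 4150080)*(582260/(-316686) + (-4863488 + 1952544 + 4*2013561))) = 1/(4152005*(582260*(-1/316686) + (-4863488 + 1952544 + 8054244))) = 1/(4152005*(-291130/158343 + 5143300)) = 1/(4152005*(814405260770/158343)) = 1/(3381414714743343850/158343) = 158343/3381414714743343850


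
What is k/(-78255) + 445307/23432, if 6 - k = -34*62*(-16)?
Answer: 35637673189/1833671160 ≈ 19.435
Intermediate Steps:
k = -33722 (k = 6 - (-34*62)*(-16) = 6 - (-2108)*(-16) = 6 - 1*33728 = 6 - 33728 = -33722)
k/(-78255) + 445307/23432 = -33722/(-78255) + 445307/23432 = -33722*(-1/78255) + 445307*(1/23432) = 33722/78255 + 445307/23432 = 35637673189/1833671160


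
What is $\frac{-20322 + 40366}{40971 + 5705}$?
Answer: $\frac{5011}{11669} \approx 0.42943$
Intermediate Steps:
$\frac{-20322 + 40366}{40971 + 5705} = \frac{20044}{46676} = 20044 \cdot \frac{1}{46676} = \frac{5011}{11669}$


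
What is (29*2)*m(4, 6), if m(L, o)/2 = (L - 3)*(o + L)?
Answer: 1160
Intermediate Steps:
m(L, o) = 2*(-3 + L)*(L + o) (m(L, o) = 2*((L - 3)*(o + L)) = 2*((-3 + L)*(L + o)) = 2*(-3 + L)*(L + o))
(29*2)*m(4, 6) = (29*2)*(-6*4 - 6*6 + 2*4² + 2*4*6) = 58*(-24 - 36 + 2*16 + 48) = 58*(-24 - 36 + 32 + 48) = 58*20 = 1160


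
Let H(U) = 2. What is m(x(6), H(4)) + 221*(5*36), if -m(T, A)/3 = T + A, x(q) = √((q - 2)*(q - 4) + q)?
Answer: 39774 - 3*√14 ≈ 39763.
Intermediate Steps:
x(q) = √(q + (-4 + q)*(-2 + q)) (x(q) = √((-2 + q)*(-4 + q) + q) = √((-4 + q)*(-2 + q) + q) = √(q + (-4 + q)*(-2 + q)))
m(T, A) = -3*A - 3*T (m(T, A) = -3*(T + A) = -3*(A + T) = -3*A - 3*T)
m(x(6), H(4)) + 221*(5*36) = (-3*2 - 3*√(8 + 6² - 5*6)) + 221*(5*36) = (-6 - 3*√(8 + 36 - 30)) + 221*180 = (-6 - 3*√14) + 39780 = 39774 - 3*√14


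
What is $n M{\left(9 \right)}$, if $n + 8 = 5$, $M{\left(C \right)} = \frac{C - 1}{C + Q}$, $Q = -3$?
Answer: $-4$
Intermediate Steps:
$M{\left(C \right)} = \frac{-1 + C}{-3 + C}$ ($M{\left(C \right)} = \frac{C - 1}{C - 3} = \frac{-1 + C}{-3 + C}$)
$n = -3$ ($n = -8 + 5 = -3$)
$n M{\left(9 \right)} = - 3 \frac{-1 + 9}{-3 + 9} = - 3 \cdot \frac{1}{6} \cdot 8 = \left(-3\right) \frac{4}{3} = -4$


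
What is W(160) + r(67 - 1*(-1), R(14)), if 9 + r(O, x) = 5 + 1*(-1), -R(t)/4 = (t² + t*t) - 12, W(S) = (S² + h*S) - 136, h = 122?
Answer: 44979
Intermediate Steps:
W(S) = -136 + S² + 122*S (W(S) = (S² + 122*S) - 136 = -136 + S² + 122*S)
R(t) = 48 - 8*t² (R(t) = -4*((t² + t*t) - 12) = -4*((t² + t²) - 12) = -4*(2*t² - 12) = -4*(-12 + 2*t²) = 48 - 8*t²)
r(O, x) = -5 (r(O, x) = -9 + (5 + 1*(-1)) = -9 + (5 - 1) = -9 + 4 = -5)
W(160) + r(67 - 1*(-1), R(14)) = (-136 + 160² + 122*160) - 5 = (-136 + 25600 + 19520) - 5 = 44984 - 5 = 44979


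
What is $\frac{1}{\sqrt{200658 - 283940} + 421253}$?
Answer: $\frac{421253}{177454173291} - \frac{i \sqrt{83282}}{177454173291} \approx 2.3739 \cdot 10^{-6} - 1.6263 \cdot 10^{-9} i$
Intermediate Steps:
$\frac{1}{\sqrt{200658 - 283940} + 421253} = \frac{1}{\sqrt{-83282} + 421253} = \frac{1}{i \sqrt{83282} + 421253} = \frac{1}{421253 + i \sqrt{83282}}$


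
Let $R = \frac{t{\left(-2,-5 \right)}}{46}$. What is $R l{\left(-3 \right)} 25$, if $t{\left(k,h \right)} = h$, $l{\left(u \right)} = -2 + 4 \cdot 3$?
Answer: $- \frac{625}{23} \approx -27.174$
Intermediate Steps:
$l{\left(u \right)} = 10$ ($l{\left(u \right)} = -2 + 12 = 10$)
$R = - \frac{5}{46} \approx -0.1087$
$R l{\left(-3 \right)} 25 = \left(- \frac{5}{46}\right) 10 \cdot 25 = \left(- \frac{25}{23}\right) 25 = - \frac{625}{23}$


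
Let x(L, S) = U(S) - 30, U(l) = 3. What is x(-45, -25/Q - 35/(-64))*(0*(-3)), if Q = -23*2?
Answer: 0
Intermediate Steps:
Q = -46
x(L, S) = -27 (x(L, S) = 3 - 30 = -27)
x(-45, -25/Q - 35/(-64))*(0*(-3)) = -0*(-3) = -27*0 = 0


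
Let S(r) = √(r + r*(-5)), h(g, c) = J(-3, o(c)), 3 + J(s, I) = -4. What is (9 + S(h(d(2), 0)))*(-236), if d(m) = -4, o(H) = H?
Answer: -2124 - 472*√7 ≈ -3372.8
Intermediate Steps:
J(s, I) = -7 (J(s, I) = -3 - 4 = -7)
h(g, c) = -7
S(r) = 2*√(-r) (S(r) = √(r - 5*r) = √(-4*r) = 2*√(-r))
(9 + S(h(d(2), 0)))*(-236) = (9 + 2*√(-1*(-7)))*(-236) = (9 + 2*√7)*(-236) = -2124 - 472*√7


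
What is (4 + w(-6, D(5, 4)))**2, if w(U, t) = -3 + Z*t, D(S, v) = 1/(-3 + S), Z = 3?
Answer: 25/4 ≈ 6.2500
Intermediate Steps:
w(U, t) = -3 + 3*t
(4 + w(-6, D(5, 4)))**2 = (4 + (-3 + 3/(-3 + 5)))**2 = (4 + (-3 + 3/2))**2 = (4 - 3/2)**2 = (5/2)**2 = 25/4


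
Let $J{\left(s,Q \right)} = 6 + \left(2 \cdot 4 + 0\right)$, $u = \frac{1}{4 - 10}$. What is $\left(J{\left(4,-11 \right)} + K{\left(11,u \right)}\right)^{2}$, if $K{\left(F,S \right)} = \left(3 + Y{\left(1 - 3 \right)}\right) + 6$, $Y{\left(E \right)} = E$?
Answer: $441$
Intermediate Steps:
$u = - \frac{1}{6}$ ($u = \frac{1}{-6} = - \frac{1}{6} \approx -0.16667$)
$K{\left(F,S \right)} = 7$ ($K{\left(F,S \right)} = \left(3 + \left(1 - 3\right)\right) + 6 = \left(3 - 2\right) + 6 = 1 + 6 = 7$)
$J{\left(s,Q \right)} = 14$ ($J{\left(s,Q \right)} = 6 + \left(8 + 0\right) = 6 + 8 = 14$)
$\left(J{\left(4,-11 \right)} + K{\left(11,u \right)}\right)^{2} = \left(14 + 7\right)^{2} = 21^{2} = 441$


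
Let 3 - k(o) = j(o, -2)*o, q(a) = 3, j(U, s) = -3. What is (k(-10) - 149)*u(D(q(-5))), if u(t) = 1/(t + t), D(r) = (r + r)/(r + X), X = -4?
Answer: 44/3 ≈ 14.667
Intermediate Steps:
D(r) = 2*r/(-4 + r) (D(r) = (r + r)/(r - 4) = (2*r)/(-4 + r) = 2*r/(-4 + r))
k(o) = 3 + 3*o (k(o) = 3 - (-3)*o = 3 + 3*o)
u(t) = 1/(2*t)
(k(-10) - 149)*u(D(q(-5))) = ((3 + 3*(-10)) - 149)*(1/(2*((2*3/(-4 + 3))))) = ((3 - 30) - 149)*(1/(2*((2*3/(-1))))) = (-27 - 149)*(1/(2*((2*3*(-1))))) = -88/(-6) = -88*(-1)/6 = -176*(-1/12) = 44/3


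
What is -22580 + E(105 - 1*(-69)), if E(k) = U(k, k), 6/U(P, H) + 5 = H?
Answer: -3816014/169 ≈ -22580.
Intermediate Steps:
U(P, H) = 6/(-5 + H)
E(k) = 6/(-5 + k)
-22580 + E(105 - 1*(-69)) = -22580 + 6/(-5 + (105 - 1*(-69))) = -22580 + 6/(-5 + (105 + 69)) = -22580 + 6/(-5 + 174) = -22580 + 6/169 = -3816014/169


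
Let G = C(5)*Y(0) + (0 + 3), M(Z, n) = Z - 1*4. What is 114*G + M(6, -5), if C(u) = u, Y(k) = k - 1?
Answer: -226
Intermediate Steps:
Y(k) = -1 + k
M(Z, n) = -4 + Z (M(Z, n) = Z - 4 = -4 + Z)
G = -2 (G = 5*(-1 + 0) + (0 + 3) = 5*(-1) + 3 = -5 + 3 = -2)
114*G + M(6, -5) = 114*(-2) + (-4 + 6) = -228 + 2 = -226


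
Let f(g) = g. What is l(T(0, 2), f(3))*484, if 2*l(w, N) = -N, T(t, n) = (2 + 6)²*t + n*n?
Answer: -726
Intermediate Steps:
T(t, n) = n² + 64*t (T(t, n) = 8²*t + n² = 64*t + n² = n² + 64*t)
l(w, N) = -N/2 (l(w, N) = (-N)/2 = -N/2)
l(T(0, 2), f(3))*484 = -½*3*484 = -3/2*484 = -726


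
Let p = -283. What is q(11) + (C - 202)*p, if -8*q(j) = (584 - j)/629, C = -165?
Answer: 522627979/5032 ≈ 1.0386e+5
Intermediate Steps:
q(j) = -73/629 + j/5032 (q(j) = -(584 - j)/(8*629) = -(584/629 - j/629)/8 = -73/629 + j/5032)
q(11) + (C - 202)*p = (-73/629 + (1/5032)*11) + (-165 - 202)*(-283) = (-73/629 + 11/5032) - 367*(-283) = -573/5032 + 103861 = 522627979/5032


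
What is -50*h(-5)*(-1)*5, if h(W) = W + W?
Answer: -2500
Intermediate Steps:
h(W) = 2*W
-50*h(-5)*(-1)*5 = -50*(2*(-5))*(-1)*5 = -50*(-10*(-1))*5 = -500*5 = -50*50 = -2500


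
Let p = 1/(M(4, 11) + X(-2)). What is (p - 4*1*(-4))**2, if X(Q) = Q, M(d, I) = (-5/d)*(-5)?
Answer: 76176/289 ≈ 263.58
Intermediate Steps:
M(d, I) = 25/d (M(d, I) = -5/d*(-5) = 25/d)
p = 4/17 (p = 1/(25/4 - 2) = 1/(17/4) = 4/17 ≈ 0.23529)
(p - 4*1*(-4))**2 = (4/17 - 4*1*(-4))**2 = (4/17 - 4*(-4))**2 = (4/17 + 16)**2 = (276/17)**2 = 76176/289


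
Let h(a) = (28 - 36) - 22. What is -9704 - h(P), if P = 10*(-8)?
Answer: -9674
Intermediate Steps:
P = -80
h(a) = -30 (h(a) = -8 - 22 = -30)
-9704 - h(P) = -9704 - 1*(-30) = -9704 + 30 = -9674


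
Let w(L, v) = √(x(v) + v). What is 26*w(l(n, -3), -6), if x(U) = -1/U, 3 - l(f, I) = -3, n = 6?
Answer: 13*I*√210/3 ≈ 62.796*I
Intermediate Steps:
l(f, I) = 6 (l(f, I) = 3 - 1*(-3) = 3 + 3 = 6)
w(L, v) = √(v - 1/v) (w(L, v) = √(-1/v + v) = √(v - 1/v))
26*w(l(n, -3), -6) = 26*√(-6 - 1/(-6)) = 26*√(-6 - 1*(-⅙)) = 26*√(-6 + ⅙) = 26*√(-35/6) = 26*(I*√210/6) = 13*I*√210/3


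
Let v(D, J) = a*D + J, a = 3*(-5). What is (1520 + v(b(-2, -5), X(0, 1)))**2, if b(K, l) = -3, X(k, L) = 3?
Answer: 2458624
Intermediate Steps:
a = -15
v(D, J) = J - 15*D (v(D, J) = -15*D + J = J - 15*D)
(1520 + v(b(-2, -5), X(0, 1)))**2 = (1520 + (3 - 15*(-3)))**2 = (1520 + (3 + 45))**2 = (1520 + 48)**2 = 1568**2 = 2458624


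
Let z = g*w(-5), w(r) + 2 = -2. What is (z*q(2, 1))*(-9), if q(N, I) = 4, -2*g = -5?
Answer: 360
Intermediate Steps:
g = 5/2 (g = -½*(-5) = 5/2 ≈ 2.5000)
w(r) = -4 (w(r) = -2 - 2 = -4)
z = -10 (z = (5/2)*(-4) = -10)
(z*q(2, 1))*(-9) = -10*4*(-9) = -40*(-9) = 360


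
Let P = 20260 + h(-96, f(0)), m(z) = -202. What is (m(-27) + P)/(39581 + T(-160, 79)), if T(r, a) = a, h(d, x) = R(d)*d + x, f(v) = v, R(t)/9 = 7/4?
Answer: 3091/6610 ≈ 0.46762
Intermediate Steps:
R(t) = 63/4 (R(t) = 9*(7/4) = 63/4)
h(d, x) = x + 63*d/4 (h(d, x) = 63*d/4 + x = x + 63*d/4)
P = 18748 (P = 20260 + (0 + (63/4)*(-96)) = 20260 + (0 - 1512) = 20260 - 1512 = 18748)
(m(-27) + P)/(39581 + T(-160, 79)) = (-202 + 18748)/(39581 + 79) = 18546/39660 = 18546*(1/39660) = 3091/6610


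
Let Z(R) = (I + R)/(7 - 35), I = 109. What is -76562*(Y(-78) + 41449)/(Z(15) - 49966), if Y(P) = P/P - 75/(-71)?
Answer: 1577267160350/24835303 ≈ 63509.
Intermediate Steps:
Z(R) = -109/28 - R/28 (Z(R) = (109 + R)/(7 - 35) = (109 + R)/(-28) = (109 + R)*(-1/28) = -109/28 - R/28)
Y(P) = 146/71 (Y(P) = 1 - 75*(-1/71) = 1 + 75/71 = 146/71)
-76562*(Y(-78) + 41449)/(Z(15) - 49966) = -76562*(146/71 + 41449)/((-109/28 - 1/28*15) - 49966) = -76562*2943025/(71*((-109/28 - 15/28) - 49966)) = -76562*2943025/(71*(-31/7 - 49966)) = -76562/((-349793/7*71/2943025)) = -76562/(-24835303/20601175) = -76562*(-20601175/24835303) = 1577267160350/24835303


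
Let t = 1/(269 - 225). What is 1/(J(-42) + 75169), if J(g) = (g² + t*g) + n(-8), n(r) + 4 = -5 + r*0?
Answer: 22/1692307 ≈ 1.3000e-5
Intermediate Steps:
n(r) = -9 (n(r) = -4 + (-5 + r*0) = -4 + (-5 + 0) = -4 - 5 = -9)
t = 1/44 ≈ 0.022727
J(g) = -9 + g² + g/44 (J(g) = (g² + g/44) - 9 = -9 + g² + g/44)
1/(J(-42) + 75169) = 1/((-9 + (-42)² + (1/44)*(-42)) + 75169) = 1/((-9 + 1764 - 21/22) + 75169) = 1/(38589/22 + 75169) = 1/(1692307/22) = 22/1692307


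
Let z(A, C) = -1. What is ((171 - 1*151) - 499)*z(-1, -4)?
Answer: 479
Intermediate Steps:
((171 - 1*151) - 499)*z(-1, -4) = ((171 - 1*151) - 499)*(-1) = ((171 - 151) - 499)*(-1) = (20 - 499)*(-1) = -479*(-1) = 479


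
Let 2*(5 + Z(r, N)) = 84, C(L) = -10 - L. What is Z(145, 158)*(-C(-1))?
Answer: 333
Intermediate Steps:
Z(r, N) = 37 (Z(r, N) = -5 + (1/2)*84 = -5 + 42 = 37)
Z(145, 158)*(-C(-1)) = 37*(-(-10 - 1*(-1))) = 37*(-(-10 + 1)) = 37*(-1*(-9)) = 37*9 = 333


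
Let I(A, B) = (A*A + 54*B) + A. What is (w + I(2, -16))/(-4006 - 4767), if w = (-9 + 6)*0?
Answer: 858/8773 ≈ 0.097800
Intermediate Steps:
w = 0 (w = -3*0 = 0)
I(A, B) = A + A² + 54*B (I(A, B) = (A² + 54*B) + A = A + A² + 54*B)
(w + I(2, -16))/(-4006 - 4767) = (0 + (2 + 2² + 54*(-16)))/(-4006 - 4767) = (0 + (2 + 4 - 864))/(-8773) = (0 - 858)*(-1/8773) = -858*(-1/8773) = 858/8773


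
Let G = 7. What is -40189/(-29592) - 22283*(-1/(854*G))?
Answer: 449824189/88450488 ≈ 5.0856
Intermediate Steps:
-40189/(-29592) - 22283*(-1/(854*G)) = -40189/(-29592) - 22283/(7*(-854)) = -40189*(-1/29592) - 22283/(-5978) = 40189/29592 - 22283*(-1/5978) = 40189/29592 + 22283/5978 = 449824189/88450488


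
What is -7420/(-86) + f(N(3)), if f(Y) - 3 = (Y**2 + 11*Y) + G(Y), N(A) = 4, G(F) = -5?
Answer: 6204/43 ≈ 144.28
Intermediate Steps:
f(Y) = -2 + Y**2 + 11*Y (f(Y) = 3 + ((Y**2 + 11*Y) - 5) = 3 + (-5 + Y**2 + 11*Y) = -2 + Y**2 + 11*Y)
-7420/(-86) + f(N(3)) = -7420/(-86) + (-2 + 4**2 + 11*4) = -7420*(-1)/86 + (-2 + 16 + 44) = -53*(-70/43) + 58 = 3710/43 + 58 = 6204/43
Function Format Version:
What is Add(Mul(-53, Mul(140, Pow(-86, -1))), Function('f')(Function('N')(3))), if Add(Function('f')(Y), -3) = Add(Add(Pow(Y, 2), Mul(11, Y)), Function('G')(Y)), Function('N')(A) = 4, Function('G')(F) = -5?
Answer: Rational(6204, 43) ≈ 144.28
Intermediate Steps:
Function('f')(Y) = Add(-2, Pow(Y, 2), Mul(11, Y)) (Function('f')(Y) = Add(3, Add(Add(Pow(Y, 2), Mul(11, Y)), -5)) = Add(3, Add(-5, Pow(Y, 2), Mul(11, Y))) = Add(-2, Pow(Y, 2), Mul(11, Y)))
Add(Mul(-53, Mul(140, Pow(-86, -1))), Function('f')(Function('N')(3))) = Add(Mul(-53, Mul(140, Pow(-86, -1))), Add(-2, Pow(4, 2), Mul(11, 4))) = Add(Mul(-53, Mul(140, Rational(-1, 86))), Add(-2, 16, 44)) = Add(Mul(-53, Rational(-70, 43)), 58) = Add(Rational(3710, 43), 58) = Rational(6204, 43)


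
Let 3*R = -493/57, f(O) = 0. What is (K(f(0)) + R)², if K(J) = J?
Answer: 243049/29241 ≈ 8.3119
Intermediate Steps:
R = -493/171 (R = (-493/57)/3 = (-493*1/57)/3 = (⅓)*(-493/57) = -493/171 ≈ -2.8830)
(K(f(0)) + R)² = (0 - 493/171)² = (-493/171)² = 243049/29241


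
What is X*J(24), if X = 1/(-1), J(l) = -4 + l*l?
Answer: -572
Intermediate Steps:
J(l) = -4 + l²
X = -1
X*J(24) = -(-4 + 24²) = -(-4 + 576) = -1*572 = -572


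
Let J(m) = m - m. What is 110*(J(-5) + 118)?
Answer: 12980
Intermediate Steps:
J(m) = 0
110*(J(-5) + 118) = 110*(0 + 118) = 110*118 = 12980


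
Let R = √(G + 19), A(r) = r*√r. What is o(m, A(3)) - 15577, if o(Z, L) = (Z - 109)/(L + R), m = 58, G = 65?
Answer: -15577 - 34*√21/19 + 51*√3/19 ≈ -15581.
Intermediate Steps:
A(r) = r^(3/2)
R = 2*√21 (R = √(65 + 19) = √84 = 2*√21 ≈ 9.1651)
o(Z, L) = (-109 + Z)/(L + 2*√21) (o(Z, L) = (Z - 109)/(L + 2*√21) = (-109 + Z)/(L + 2*√21))
o(m, A(3)) - 15577 = (-109 + 58)/(3^(3/2) + 2*√21) - 15577 = -51/(3*√3 + 2*√21) - 15577 = -51/(2*√21 + 3*√3) - 15577 = -15577 - 51/(2*√21 + 3*√3)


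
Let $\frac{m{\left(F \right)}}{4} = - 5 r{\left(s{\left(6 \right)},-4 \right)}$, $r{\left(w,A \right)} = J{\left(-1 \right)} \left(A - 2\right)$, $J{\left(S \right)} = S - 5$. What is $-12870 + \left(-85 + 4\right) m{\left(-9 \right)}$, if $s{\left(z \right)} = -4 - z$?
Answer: $45450$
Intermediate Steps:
$J{\left(S \right)} = -5 + S$
$r{\left(w,A \right)} = 12 - 6 A$ ($r{\left(w,A \right)} = \left(-5 - 1\right) \left(A - 2\right) = - 6 \left(-2 + A\right) = 12 - 6 A$)
$m{\left(F \right)} = -720$ ($m{\left(F \right)} = 4 \left(- 5 \left(12 - -24\right)\right) = 4 \left(- 5 \left(12 + 24\right)\right) = 4 \left(\left(-5\right) 36\right) = 4 \left(-180\right) = -720$)
$-12870 + \left(-85 + 4\right) m{\left(-9 \right)} = -12870 + \left(-85 + 4\right) \left(-720\right) = -12870 - -58320 = -12870 + 58320 = 45450$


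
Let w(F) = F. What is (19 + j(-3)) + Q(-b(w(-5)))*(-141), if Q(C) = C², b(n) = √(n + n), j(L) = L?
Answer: 1426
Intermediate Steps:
b(n) = √2*√n (b(n) = √(2*n) = √2*√n)
(19 + j(-3)) + Q(-b(w(-5)))*(-141) = (19 - 3) + (-√2*√(-5))²*(-141) = 16 + (-√2*I*√5)²*(-141) = 16 + (-I*√10)²*(-141) = 16 - 10*(-141) = 16 + 1410 = 1426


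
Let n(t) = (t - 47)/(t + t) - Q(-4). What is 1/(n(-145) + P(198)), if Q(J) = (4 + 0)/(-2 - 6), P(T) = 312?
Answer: 290/90817 ≈ 0.0031932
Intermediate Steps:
Q(J) = -½ (Q(J) = 4/(-8) = 4*(-⅛) = -½)
n(t) = ½ + (-47 + t)/(2*t) (n(t) = (t - 47)/(t + t) - 1*(-½) = (-47 + t)/((2*t)) + ½ = (-47 + t)*(1/(2*t)) + ½ = (-47 + t)/(2*t) + ½ = ½ + (-47 + t)/(2*t))
1/(n(-145) + P(198)) = 1/((-47/2 - 145)/(-145) + 312) = 1/(-1/145*(-337/2) + 312) = 1/(337/290 + 312) = 1/(90817/290) = 290/90817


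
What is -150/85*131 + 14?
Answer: -3692/17 ≈ -217.18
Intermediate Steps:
-150/85*131 + 14 = -150*1/85*131 + 14 = -30/17*131 + 14 = -3930/17 + 14 = -3692/17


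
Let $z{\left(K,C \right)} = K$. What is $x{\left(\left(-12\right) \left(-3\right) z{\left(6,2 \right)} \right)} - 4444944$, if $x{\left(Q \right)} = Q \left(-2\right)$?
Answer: $-4445376$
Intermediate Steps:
$x{\left(Q \right)} = - 2 Q$
$x{\left(\left(-12\right) \left(-3\right) z{\left(6,2 \right)} \right)} - 4444944 = - 2 \left(-12\right) \left(-3\right) 6 - 4444944 = - 2 \cdot 36 \cdot 6 - 4444944 = \left(-2\right) 216 - 4444944 = -432 - 4444944 = -4445376$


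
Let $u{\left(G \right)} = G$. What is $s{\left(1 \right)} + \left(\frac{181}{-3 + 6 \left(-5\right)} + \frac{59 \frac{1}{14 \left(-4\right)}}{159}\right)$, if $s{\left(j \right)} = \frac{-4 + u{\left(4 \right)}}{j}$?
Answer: $- \frac{537857}{97944} \approx -5.4915$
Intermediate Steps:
$s{\left(j \right)} = 0$ ($s{\left(j \right)} = \frac{-4 + 4}{j} = \frac{0}{j} = 0$)
$s{\left(1 \right)} + \left(\frac{181}{-3 + 6 \left(-5\right)} + \frac{59 \frac{1}{14 \left(-4\right)}}{159}\right) = 0 + \left(\frac{181}{-3 + 6 \left(-5\right)} + \frac{59 \frac{1}{14 \left(-4\right)}}{159}\right) = 0 + \left(\frac{181}{-3 - 30} + \frac{59}{-56} \cdot \frac{1}{159}\right) = 0 + \left(\frac{181}{-33} + 59 \left(- \frac{1}{56}\right) \frac{1}{159}\right) = 0 + \left(181 \left(- \frac{1}{33}\right) - \frac{59}{8904}\right) = 0 - \frac{537857}{97944} = - \frac{537857}{97944}$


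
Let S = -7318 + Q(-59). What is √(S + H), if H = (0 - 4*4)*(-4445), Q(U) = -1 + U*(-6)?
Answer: √64155 ≈ 253.29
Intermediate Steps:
Q(U) = -1 - 6*U
H = 71120 (H = (0 - 16)*(-4445) = -16*(-4445) = 71120)
S = -6965 (S = -7318 + (-1 - 6*(-59)) = -7318 + (-1 + 354) = -7318 + 353 = -6965)
√(S + H) = √(-6965 + 71120) = √64155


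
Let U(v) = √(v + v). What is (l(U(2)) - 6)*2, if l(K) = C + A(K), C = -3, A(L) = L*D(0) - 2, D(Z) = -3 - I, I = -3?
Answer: -22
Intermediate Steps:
D(Z) = 0 (D(Z) = -3 - 1*(-3) = -3 + 3 = 0)
U(v) = √2*√v (U(v) = √(2*v) = √2*√v)
A(L) = -2 (A(L) = L*0 - 2 = 0 - 2 = -2)
l(K) = -5 (l(K) = -3 - 2 = -5)
(l(U(2)) - 6)*2 = (-5 - 6)*2 = -11*2 = -22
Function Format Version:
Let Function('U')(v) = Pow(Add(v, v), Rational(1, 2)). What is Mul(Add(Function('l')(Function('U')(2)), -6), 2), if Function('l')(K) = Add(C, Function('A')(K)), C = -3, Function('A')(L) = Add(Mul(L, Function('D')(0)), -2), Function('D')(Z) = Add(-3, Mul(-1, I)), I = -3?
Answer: -22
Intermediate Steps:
Function('D')(Z) = 0 (Function('D')(Z) = Add(-3, Mul(-1, -3)) = Add(-3, 3) = 0)
Function('U')(v) = Mul(Pow(2, Rational(1, 2)), Pow(v, Rational(1, 2))) (Function('U')(v) = Pow(Mul(2, v), Rational(1, 2)) = Mul(Pow(2, Rational(1, 2)), Pow(v, Rational(1, 2))))
Function('A')(L) = -2 (Function('A')(L) = Add(Mul(L, 0), -2) = Add(0, -2) = -2)
Function('l')(K) = -5 (Function('l')(K) = Add(-3, -2) = -5)
Mul(Add(Function('l')(Function('U')(2)), -6), 2) = Mul(Add(-5, -6), 2) = Mul(-11, 2) = -22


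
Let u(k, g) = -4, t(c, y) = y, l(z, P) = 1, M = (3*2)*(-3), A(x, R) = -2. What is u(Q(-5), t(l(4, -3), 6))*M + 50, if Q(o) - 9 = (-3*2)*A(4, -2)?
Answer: 122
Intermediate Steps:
M = -18 (M = 6*(-3) = -18)
Q(o) = 21 (Q(o) = 9 - 3*2*(-2) = 9 - 6*(-2) = 9 + 12 = 21)
u(Q(-5), t(l(4, -3), 6))*M + 50 = -4*(-18) + 50 = 72 + 50 = 122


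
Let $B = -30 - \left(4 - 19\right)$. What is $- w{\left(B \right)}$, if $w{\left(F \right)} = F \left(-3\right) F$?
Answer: $675$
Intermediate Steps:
$B = -15$ ($B = -30 - \left(4 - 19\right) = -30 - -15 = -30 + 15 = -15$)
$w{\left(F \right)} = - 3 F^{2}$ ($w{\left(F \right)} = - 3 F F = - 3 F^{2}$)
$- w{\left(B \right)} = - \left(-3\right) \left(-15\right)^{2} = - \left(-3\right) 225 = \left(-1\right) \left(-675\right) = 675$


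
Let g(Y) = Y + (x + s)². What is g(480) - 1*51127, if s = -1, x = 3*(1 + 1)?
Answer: -50622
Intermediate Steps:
x = 6 (x = 3*2 = 6)
g(Y) = 25 + Y (g(Y) = Y + (6 - 1)² = Y + 5² = Y + 25 = 25 + Y)
g(480) - 1*51127 = (25 + 480) - 1*51127 = 505 - 51127 = -50622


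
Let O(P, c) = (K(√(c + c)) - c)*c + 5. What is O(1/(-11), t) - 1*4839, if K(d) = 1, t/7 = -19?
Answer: -22656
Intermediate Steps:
t = -133 (t = 7*(-19) = -133)
O(P, c) = 5 + c*(1 - c) (O(P, c) = (1 - c)*c + 5 = c*(1 - c) + 5 = 5 + c*(1 - c))
O(1/(-11), t) - 1*4839 = (5 - 133 - 1*(-133)²) - 1*4839 = (5 - 133 - 1*17689) - 4839 = (5 - 133 - 17689) - 4839 = -17817 - 4839 = -22656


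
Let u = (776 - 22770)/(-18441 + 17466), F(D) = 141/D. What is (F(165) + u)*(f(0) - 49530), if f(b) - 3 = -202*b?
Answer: -4145393391/3575 ≈ -1.1596e+6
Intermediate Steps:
u = 21994/975 (u = -21994/(-975) = -21994*(-1/975) = 21994/975 ≈ 22.558)
f(b) = 3 - 202*b
(F(165) + u)*(f(0) - 49530) = (141/165 + 21994/975)*((3 - 202*0) - 49530) = (141*(1/165) + 21994/975)*((3 + 0) - 49530) = (47/55 + 21994/975)*(3 - 49530) = (251099/10725)*(-49527) = -4145393391/3575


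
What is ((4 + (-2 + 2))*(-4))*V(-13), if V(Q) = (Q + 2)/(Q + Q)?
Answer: -88/13 ≈ -6.7692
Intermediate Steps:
V(Q) = (2 + Q)/(2*Q) (V(Q) = (2 + Q)/((2*Q)) = (2 + Q)*(1/(2*Q)) = (2 + Q)/(2*Q))
((4 + (-2 + 2))*(-4))*V(-13) = ((4 + (-2 + 2))*(-4))*((1/2)*(2 - 13)/(-13)) = ((4 + 0)*(-4))*((1/2)*(-1/13)*(-11)) = (4*(-4))*(11/26) = -16*11/26 = -88/13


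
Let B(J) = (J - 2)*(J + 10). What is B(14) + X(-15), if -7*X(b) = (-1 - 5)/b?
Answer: 10078/35 ≈ 287.94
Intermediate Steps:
B(J) = (-2 + J)*(10 + J)
X(b) = 6/(7*b) (X(b) = -(-1 - 5)/(7*b) = -(-6)/(7*b) = 6/(7*b))
B(14) + X(-15) = (-20 + 14² + 8*14) + (6/7)/(-15) = (-20 + 196 + 112) + (6/7)*(-1/15) = 288 - 2/35 = 10078/35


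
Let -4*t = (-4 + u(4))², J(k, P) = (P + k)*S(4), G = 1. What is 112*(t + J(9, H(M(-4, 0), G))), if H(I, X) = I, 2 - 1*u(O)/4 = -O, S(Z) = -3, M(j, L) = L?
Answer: -14224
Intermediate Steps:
u(O) = 8 + 4*O (u(O) = 8 - (-4)*O = 8 + 4*O)
J(k, P) = -3*P - 3*k (J(k, P) = (P + k)*(-3) = -3*P - 3*k)
t = -100 (t = -(-4 + (8 + 4*4))²/4 = -(-4 + (8 + 16))²/4 = -(-4 + 24)²/4 = -¼*20² = -¼*400 = -100)
112*(t + J(9, H(M(-4, 0), G))) = 112*(-100 + (-3*0 - 3*9)) = 112*(-100 + (0 - 27)) = 112*(-100 - 27) = 112*(-127) = -14224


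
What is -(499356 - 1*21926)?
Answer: -477430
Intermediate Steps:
-(499356 - 1*21926) = -(499356 - 21926) = -1*477430 = -477430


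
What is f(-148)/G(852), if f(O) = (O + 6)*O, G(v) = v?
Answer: 74/3 ≈ 24.667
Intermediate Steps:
f(O) = O*(6 + O) (f(O) = (6 + O)*O = O*(6 + O))
f(-148)/G(852) = -148*(6 - 148)/852 = -148*(-142)*(1/852) = 21016*(1/852) = 74/3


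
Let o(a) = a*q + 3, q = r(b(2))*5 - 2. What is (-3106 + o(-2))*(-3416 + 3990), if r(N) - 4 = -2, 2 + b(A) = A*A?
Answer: -1790306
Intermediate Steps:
b(A) = -2 + A² (b(A) = -2 + A*A = -2 + A²)
r(N) = 2 (r(N) = 4 - 2 = 2)
q = 8 (q = 2*5 - 2 = 10 - 2 = 8)
o(a) = 3 + 8*a (o(a) = a*8 + 3 = 8*a + 3 = 3 + 8*a)
(-3106 + o(-2))*(-3416 + 3990) = (-3106 + (3 + 8*(-2)))*(-3416 + 3990) = (-3106 + (3 - 16))*574 = (-3106 - 13)*574 = -3119*574 = -1790306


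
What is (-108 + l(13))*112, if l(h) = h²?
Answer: 6832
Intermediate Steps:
(-108 + l(13))*112 = (-108 + 13²)*112 = (-108 + 169)*112 = 61*112 = 6832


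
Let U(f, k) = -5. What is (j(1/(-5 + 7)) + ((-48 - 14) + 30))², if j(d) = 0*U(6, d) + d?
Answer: 3969/4 ≈ 992.25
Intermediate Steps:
j(d) = d (j(d) = 0*(-5) + d = 0 + d = d)
(j(1/(-5 + 7)) + ((-48 - 14) + 30))² = (1/(-5 + 7) + ((-48 - 14) + 30))² = (1/2 + (-62 + 30))² = (½ - 32)² = (-63/2)² = 3969/4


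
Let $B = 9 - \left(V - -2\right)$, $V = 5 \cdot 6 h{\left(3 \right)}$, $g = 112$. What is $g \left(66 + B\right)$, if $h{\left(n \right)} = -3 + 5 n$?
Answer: $-32144$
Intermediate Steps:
$V = 360$ ($V = 5 \cdot 6 \left(-3 + 5 \cdot 3\right) = 30 \left(-3 + 15\right) = 30 \cdot 12 = 360$)
$B = -353$ ($B = 9 - \left(360 - -2\right) = 9 - \left(360 + \left(-2 + 4\right)\right) = 9 - \left(360 + 2\right) = 9 - 362 = -353$)
$g \left(66 + B\right) = 112 \left(66 - 353\right) = 112 \left(-287\right) = -32144$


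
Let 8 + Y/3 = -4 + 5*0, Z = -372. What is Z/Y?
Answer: 31/3 ≈ 10.333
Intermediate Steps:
Y = -36 (Y = -24 + 3*(-4 + 5*0) = -24 + 3*(-4 + 0) = -24 + 3*(-4) = -24 - 12 = -36)
Z/Y = -372/(-36) = -372*(-1/36) = 31/3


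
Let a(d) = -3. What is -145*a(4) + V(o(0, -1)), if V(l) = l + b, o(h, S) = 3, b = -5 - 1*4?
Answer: 429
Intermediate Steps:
b = -9 (b = -5 - 4 = -9)
V(l) = -9 + l (V(l) = l - 9 = -9 + l)
-145*a(4) + V(o(0, -1)) = -145*(-3) + (-9 + 3) = 435 - 6 = 429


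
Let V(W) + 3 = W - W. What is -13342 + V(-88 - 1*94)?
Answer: -13345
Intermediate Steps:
V(W) = -3 (V(W) = -3 + (W - W) = -3 + 0 = -3)
-13342 + V(-88 - 1*94) = -13342 - 3 = -13345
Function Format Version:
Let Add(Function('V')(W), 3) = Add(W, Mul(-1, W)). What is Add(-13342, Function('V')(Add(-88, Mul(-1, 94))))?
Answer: -13345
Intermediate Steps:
Function('V')(W) = -3 (Function('V')(W) = Add(-3, Add(W, Mul(-1, W))) = Add(-3, 0) = -3)
Add(-13342, Function('V')(Add(-88, Mul(-1, 94)))) = Add(-13342, -3) = -13345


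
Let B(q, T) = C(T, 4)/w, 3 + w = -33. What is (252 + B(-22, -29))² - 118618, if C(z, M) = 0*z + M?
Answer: -4468769/81 ≈ -55170.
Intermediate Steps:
w = -36 (w = -3 - 33 = -36)
C(z, M) = M (C(z, M) = 0 + M = M)
B(q, T) = -⅑ (B(q, T) = 4/(-36) = 4*(-1/36) = -⅑)
(252 + B(-22, -29))² - 118618 = (252 - ⅑)² - 118618 = (2267/9)² - 118618 = 5139289/81 - 118618 = -4468769/81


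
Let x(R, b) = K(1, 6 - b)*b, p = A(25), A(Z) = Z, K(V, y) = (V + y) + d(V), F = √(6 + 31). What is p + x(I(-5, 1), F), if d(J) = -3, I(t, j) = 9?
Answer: -12 + 4*√37 ≈ 12.331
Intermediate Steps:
F = √37 ≈ 6.0828
K(V, y) = -3 + V + y (K(V, y) = (V + y) - 3 = -3 + V + y)
p = 25
x(R, b) = b*(4 - b) (x(R, b) = (-3 + 1 + (6 - b))*b = (4 - b)*b = b*(4 - b))
p + x(I(-5, 1), F) = 25 + √37*(4 - √37)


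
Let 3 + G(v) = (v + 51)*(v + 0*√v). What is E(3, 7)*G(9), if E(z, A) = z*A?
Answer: 11277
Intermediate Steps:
E(z, A) = A*z
G(v) = -3 + v*(51 + v) (G(v) = -3 + (v + 51)*(v + 0*√v) = -3 + (51 + v)*(v + 0) = -3 + (51 + v)*v = -3 + v*(51 + v))
E(3, 7)*G(9) = (7*3)*(-3 + 9² + 51*9) = 21*(-3 + 81 + 459) = 21*537 = 11277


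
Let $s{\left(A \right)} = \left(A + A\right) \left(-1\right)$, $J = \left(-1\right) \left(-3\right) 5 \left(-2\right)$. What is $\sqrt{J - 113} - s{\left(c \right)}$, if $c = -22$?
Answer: $-44 + i \sqrt{143} \approx -44.0 + 11.958 i$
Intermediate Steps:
$J = -30$ ($J = 3 \cdot 5 \left(-2\right) = 15 \left(-2\right) = -30$)
$s{\left(A \right)} = - 2 A$ ($s{\left(A \right)} = 2 A \left(-1\right) = - 2 A$)
$\sqrt{J - 113} - s{\left(c \right)} = \sqrt{-30 - 113} - \left(-2\right) \left(-22\right) = \sqrt{-143} - 44 = i \sqrt{143} - 44 = -44 + i \sqrt{143}$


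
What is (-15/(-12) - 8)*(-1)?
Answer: 27/4 ≈ 6.7500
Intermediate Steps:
(-15/(-12) - 8)*(-1) = (-15*(-1/12) - 8)*(-1) = (5/4 - 8)*(-1) = -27/4*(-1) = 27/4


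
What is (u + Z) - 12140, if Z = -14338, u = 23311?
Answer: -3167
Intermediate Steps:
(u + Z) - 12140 = (23311 - 14338) - 12140 = 8973 - 12140 = -3167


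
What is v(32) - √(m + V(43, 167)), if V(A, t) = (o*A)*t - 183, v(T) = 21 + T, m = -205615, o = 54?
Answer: 53 - 46*√86 ≈ -373.59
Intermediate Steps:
V(A, t) = -183 + 54*A*t (V(A, t) = (54*A)*t - 183 = 54*A*t - 183 = -183 + 54*A*t)
v(32) - √(m + V(43, 167)) = (21 + 32) - √(-205615 + (-183 + 54*43*167)) = 53 - √(-205615 + (-183 + 387774)) = 53 - √(-205615 + 387591) = 53 - √181976 = 53 - 46*√86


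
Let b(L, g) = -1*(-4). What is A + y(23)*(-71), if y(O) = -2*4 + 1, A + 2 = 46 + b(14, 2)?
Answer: 545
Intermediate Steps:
b(L, g) = 4
A = 48 (A = -2 + (46 + 4) = -2 + 50 = 48)
y(O) = -7 (y(O) = -8 + 1 = -7)
A + y(23)*(-71) = 48 - 7*(-71) = 48 + 497 = 545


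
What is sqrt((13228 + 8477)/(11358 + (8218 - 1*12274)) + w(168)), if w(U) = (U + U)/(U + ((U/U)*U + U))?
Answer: sqrt(194036046)/7302 ≈ 1.9077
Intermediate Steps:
w(U) = 2/3 (w(U) = (2*U)/(U + (1*U + U)) = (2*U)/(U + (U + U)) = (2*U)/(U + 2*U) = (2*U)/((3*U)) = (2*U)*(1/(3*U)) = 2/3)
sqrt((13228 + 8477)/(11358 + (8218 - 1*12274)) + w(168)) = sqrt((13228 + 8477)/(11358 + (8218 - 1*12274)) + 2/3) = sqrt(21705/(11358 + (8218 - 12274)) + 2/3) = sqrt(21705/(11358 - 4056) + 2/3) = sqrt(21705/7302 + 2/3) = sqrt(21705*(1/7302) + 2/3) = sqrt(7235/2434 + 2/3) = sqrt(26573/7302) = sqrt(194036046)/7302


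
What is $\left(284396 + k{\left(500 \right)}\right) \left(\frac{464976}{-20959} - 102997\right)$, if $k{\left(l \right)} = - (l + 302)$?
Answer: $- \frac{612330237401806}{20959} \approx -2.9216 \cdot 10^{10}$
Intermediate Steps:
$k{\left(l \right)} = -302 - l$ ($k{\left(l \right)} = - (302 + l) = -302 - l$)
$\left(284396 + k{\left(500 \right)}\right) \left(\frac{464976}{-20959} - 102997\right) = \left(284396 - 802\right) \left(\frac{464976}{-20959} - 102997\right) = \left(284396 - 802\right) \left(464976 \left(- \frac{1}{20959}\right) - 102997\right) = \left(284396 - 802\right) \left(- \frac{464976}{20959} - 102997\right) = 283594 \left(- \frac{2159179099}{20959}\right) = - \frac{612330237401806}{20959}$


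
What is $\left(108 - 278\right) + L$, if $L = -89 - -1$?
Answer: $-258$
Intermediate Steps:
$L = -88$ ($L = -89 + 1 = -88$)
$\left(108 - 278\right) + L = \left(108 - 278\right) - 88 = -170 - 88 = -258$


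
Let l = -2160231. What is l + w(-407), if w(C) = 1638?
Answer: -2158593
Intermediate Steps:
l + w(-407) = -2160231 + 1638 = -2158593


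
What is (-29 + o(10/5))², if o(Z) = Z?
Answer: 729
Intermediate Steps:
(-29 + o(10/5))² = (-29 + 10/5)² = (-29 + 10*(⅕))² = (-29 + 2)² = (-27)² = 729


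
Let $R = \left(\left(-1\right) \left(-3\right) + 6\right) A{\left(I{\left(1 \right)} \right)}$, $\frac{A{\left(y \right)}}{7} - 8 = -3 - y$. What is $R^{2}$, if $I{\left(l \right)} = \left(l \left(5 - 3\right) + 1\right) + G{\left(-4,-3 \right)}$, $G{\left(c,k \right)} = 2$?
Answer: $0$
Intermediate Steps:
$I{\left(l \right)} = 3 + 2 l$ ($I{\left(l \right)} = \left(l \left(5 - 3\right) + 1\right) + 2 = \left(l 2 + 1\right) + 2 = \left(2 l + 1\right) + 2 = \left(1 + 2 l\right) + 2 = 3 + 2 l$)
$A{\left(y \right)} = 35 - 7 y$ ($A{\left(y \right)} = 56 + 7 \left(-3 - y\right) = 56 - \left(21 + 7 y\right) = 35 - 7 y$)
$R = 0$ ($R = \left(\left(-1\right) \left(-3\right) + 6\right) \left(35 - 7 \left(3 + 2 \cdot 1\right)\right) = \left(3 + 6\right) \left(35 - 7 \left(3 + 2\right)\right) = 9 \left(35 - 35\right) = 9 \cdot 0 = 0$)
$R^{2} = 0^{2} = 0$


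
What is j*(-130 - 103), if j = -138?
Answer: 32154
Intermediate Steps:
j*(-130 - 103) = -138*(-130 - 103) = -138*(-233) = 32154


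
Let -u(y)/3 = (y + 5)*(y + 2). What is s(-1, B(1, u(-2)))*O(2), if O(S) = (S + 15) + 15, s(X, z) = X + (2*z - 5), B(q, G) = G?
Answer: -192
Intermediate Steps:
u(y) = -3*(2 + y)*(5 + y) (u(y) = -3*(y + 5)*(y + 2) = -3*(5 + y)*(2 + y) = -3*(2 + y)*(5 + y))
s(X, z) = -5 + X + 2*z (s(X, z) = X + (-5 + 2*z) = -5 + X + 2*z)
O(S) = 30 + S (O(S) = (15 + S) + 15 = 30 + S)
s(-1, B(1, u(-2)))*O(2) = (-5 - 1 + 2*(-30 - 21*(-2) - 3*(-2)²))*(30 + 2) = (-5 - 1 + 2*(-30 + 42 - 3*4))*32 = (-5 - 1 + 2*(-30 + 42 - 12))*32 = (-5 - 1 + 2*0)*32 = (-5 - 1 + 0)*32 = -6*32 = -192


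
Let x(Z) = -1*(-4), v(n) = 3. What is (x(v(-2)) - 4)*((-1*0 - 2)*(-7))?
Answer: 0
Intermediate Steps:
x(Z) = 4
(x(v(-2)) - 4)*((-1*0 - 2)*(-7)) = (4 - 4)*((-1*0 - 2)*(-7)) = 0*((0 - 2)*(-7)) = 0*(-2*(-7)) = 0*14 = 0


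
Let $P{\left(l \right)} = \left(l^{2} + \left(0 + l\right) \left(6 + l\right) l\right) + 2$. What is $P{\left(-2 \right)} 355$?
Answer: $7810$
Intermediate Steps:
$P{\left(l \right)} = 2 + l^{2} + l^{2} \left(6 + l\right)$ ($P{\left(l \right)} = \left(l^{2} + l \left(6 + l\right) l\right) + 2 = \left(l^{2} + l^{2} \left(6 + l\right)\right) + 2 = 2 + l^{2} + l^{2} \left(6 + l\right)$)
$P{\left(-2 \right)} 355 = \left(2 + \left(-2\right)^{3} + 7 \left(-2\right)^{2}\right) 355 = \left(2 - 8 + 7 \cdot 4\right) 355 = \left(2 - 8 + 28\right) 355 = 22 \cdot 355 = 7810$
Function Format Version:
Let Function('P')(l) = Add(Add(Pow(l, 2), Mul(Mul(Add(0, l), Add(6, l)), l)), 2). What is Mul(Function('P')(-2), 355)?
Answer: 7810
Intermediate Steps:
Function('P')(l) = Add(2, Pow(l, 2), Mul(Pow(l, 2), Add(6, l))) (Function('P')(l) = Add(Add(Pow(l, 2), Mul(Mul(l, Add(6, l)), l)), 2) = Add(Add(Pow(l, 2), Mul(Pow(l, 2), Add(6, l))), 2) = Add(2, Pow(l, 2), Mul(Pow(l, 2), Add(6, l))))
Mul(Function('P')(-2), 355) = Mul(Add(2, Pow(-2, 3), Mul(7, Pow(-2, 2))), 355) = Mul(Add(2, -8, Mul(7, 4)), 355) = Mul(Add(2, -8, 28), 355) = Mul(22, 355) = 7810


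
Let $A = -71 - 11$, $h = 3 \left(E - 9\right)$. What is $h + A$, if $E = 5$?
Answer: $-94$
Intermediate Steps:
$h = -12$ ($h = 3 \left(5 - 9\right) = 3 \left(-4\right) = -12$)
$A = -82$ ($A = -71 - 11 = -82$)
$h + A = -12 - 82 = -94$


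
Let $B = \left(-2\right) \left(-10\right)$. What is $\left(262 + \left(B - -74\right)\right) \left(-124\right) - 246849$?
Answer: $-290993$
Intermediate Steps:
$B = 20$
$\left(262 + \left(B - -74\right)\right) \left(-124\right) - 246849 = \left(262 + \left(20 - -74\right)\right) \left(-124\right) - 246849 = \left(262 + \left(20 + 74\right)\right) \left(-124\right) - 246849 = \left(262 + 94\right) \left(-124\right) - 246849 = 356 \left(-124\right) - 246849 = -44144 - 246849 = -290993$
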